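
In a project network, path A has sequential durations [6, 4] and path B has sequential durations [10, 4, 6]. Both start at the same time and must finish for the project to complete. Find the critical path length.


Path A total = 6 + 4 = 10
Path B total = 10 + 4 + 6 = 20
Critical path = longest path = max(10, 20) = 20

20


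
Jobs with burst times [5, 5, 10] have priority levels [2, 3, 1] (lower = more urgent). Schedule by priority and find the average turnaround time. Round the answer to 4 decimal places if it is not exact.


Sort by priority (ascending = highest first):
Order: [(1, 10), (2, 5), (3, 5)]
Completion times:
  Priority 1, burst=10, C=10
  Priority 2, burst=5, C=15
  Priority 3, burst=5, C=20
Average turnaround = 45/3 = 15.0

15.0


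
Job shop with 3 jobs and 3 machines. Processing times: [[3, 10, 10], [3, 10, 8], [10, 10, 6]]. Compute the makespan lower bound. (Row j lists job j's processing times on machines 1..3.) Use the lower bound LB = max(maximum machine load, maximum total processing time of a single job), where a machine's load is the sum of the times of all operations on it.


Machine loads:
  Machine 1: 3 + 3 + 10 = 16
  Machine 2: 10 + 10 + 10 = 30
  Machine 3: 10 + 8 + 6 = 24
Max machine load = 30
Job totals:
  Job 1: 23
  Job 2: 21
  Job 3: 26
Max job total = 26
Lower bound = max(30, 26) = 30

30


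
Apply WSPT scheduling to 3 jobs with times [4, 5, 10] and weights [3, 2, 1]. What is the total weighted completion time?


Compute p/w ratios and sort ascending (WSPT): [(4, 3), (5, 2), (10, 1)]
Compute weighted completion times:
  Job (p=4,w=3): C=4, w*C=3*4=12
  Job (p=5,w=2): C=9, w*C=2*9=18
  Job (p=10,w=1): C=19, w*C=1*19=19
Total weighted completion time = 49

49


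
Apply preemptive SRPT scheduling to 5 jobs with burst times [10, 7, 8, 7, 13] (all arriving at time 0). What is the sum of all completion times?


Since all jobs arrive at t=0, SRPT equals SPT ordering.
SPT order: [7, 7, 8, 10, 13]
Completion times:
  Job 1: p=7, C=7
  Job 2: p=7, C=14
  Job 3: p=8, C=22
  Job 4: p=10, C=32
  Job 5: p=13, C=45
Total completion time = 7 + 14 + 22 + 32 + 45 = 120

120


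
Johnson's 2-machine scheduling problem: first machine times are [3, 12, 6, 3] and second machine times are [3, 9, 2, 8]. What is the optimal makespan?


Apply Johnson's rule:
  Group 1 (a <= b): [(1, 3, 3), (4, 3, 8)]
  Group 2 (a > b): [(2, 12, 9), (3, 6, 2)]
Optimal job order: [1, 4, 2, 3]
Schedule:
  Job 1: M1 done at 3, M2 done at 6
  Job 4: M1 done at 6, M2 done at 14
  Job 2: M1 done at 18, M2 done at 27
  Job 3: M1 done at 24, M2 done at 29
Makespan = 29

29


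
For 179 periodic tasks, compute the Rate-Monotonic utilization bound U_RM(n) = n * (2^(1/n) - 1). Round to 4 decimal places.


Compute 2^(1/179) = 1.0038798378
Subtract 1: 1.0038798378 - 1 = 0.0038798378
Multiply by n: 179 * 0.0038798378 = 0.6944909662
Round to 4 dp: 0.6945

0.6945


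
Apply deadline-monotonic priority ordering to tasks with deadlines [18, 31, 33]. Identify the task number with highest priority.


Sort tasks by relative deadline (ascending):
  Task 1: deadline = 18
  Task 2: deadline = 31
  Task 3: deadline = 33
Priority order (highest first): [1, 2, 3]
Highest priority task = 1

1


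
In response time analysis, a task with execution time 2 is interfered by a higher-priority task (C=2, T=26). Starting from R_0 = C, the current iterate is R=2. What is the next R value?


R_next = C + ceil(R_prev / T_hp) * C_hp
ceil(2 / 26) = ceil(0.0769) = 1
Interference = 1 * 2 = 2
R_next = 2 + 2 = 4

4


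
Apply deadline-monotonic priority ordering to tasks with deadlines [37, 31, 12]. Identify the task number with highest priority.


Sort tasks by relative deadline (ascending):
  Task 3: deadline = 12
  Task 2: deadline = 31
  Task 1: deadline = 37
Priority order (highest first): [3, 2, 1]
Highest priority task = 3

3


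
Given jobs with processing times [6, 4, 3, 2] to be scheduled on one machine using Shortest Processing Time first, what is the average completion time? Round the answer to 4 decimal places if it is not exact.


Sort jobs by processing time (SPT order): [2, 3, 4, 6]
Compute completion times sequentially:
  Job 1: processing = 2, completes at 2
  Job 2: processing = 3, completes at 5
  Job 3: processing = 4, completes at 9
  Job 4: processing = 6, completes at 15
Sum of completion times = 31
Average completion time = 31/4 = 7.75

7.75


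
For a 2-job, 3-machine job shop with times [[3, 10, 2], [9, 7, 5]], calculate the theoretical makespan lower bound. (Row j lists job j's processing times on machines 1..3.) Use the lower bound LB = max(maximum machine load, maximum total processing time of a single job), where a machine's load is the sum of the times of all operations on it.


Machine loads:
  Machine 1: 3 + 9 = 12
  Machine 2: 10 + 7 = 17
  Machine 3: 2 + 5 = 7
Max machine load = 17
Job totals:
  Job 1: 15
  Job 2: 21
Max job total = 21
Lower bound = max(17, 21) = 21

21


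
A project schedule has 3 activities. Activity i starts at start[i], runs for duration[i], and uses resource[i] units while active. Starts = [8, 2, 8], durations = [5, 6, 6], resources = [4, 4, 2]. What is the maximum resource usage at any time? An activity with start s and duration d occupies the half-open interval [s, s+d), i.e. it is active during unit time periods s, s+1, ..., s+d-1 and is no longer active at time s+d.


Each activity i is active on [start_i, start_i + duration_i).
Compute total resource usage per time slot:
  t=0: active resources = [], total = 0
  t=1: active resources = [], total = 0
  t=2: active resources = [4], total = 4
  t=3: active resources = [4], total = 4
  t=4: active resources = [4], total = 4
  t=5: active resources = [4], total = 4
  t=6: active resources = [4], total = 4
  t=7: active resources = [4], total = 4
  t=8: active resources = [4, 2], total = 6
  t=9: active resources = [4, 2], total = 6
  t=10: active resources = [4, 2], total = 6
  t=11: active resources = [4, 2], total = 6
  t=12: active resources = [4, 2], total = 6
  t=13: active resources = [2], total = 2
Peak resource demand = 6

6


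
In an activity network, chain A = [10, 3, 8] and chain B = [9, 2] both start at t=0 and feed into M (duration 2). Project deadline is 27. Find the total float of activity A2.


Forward pass: ES(A2) = sum of predecessors on chain A = 10
EF = ES + duration = 10 + 3 = 13
Backward pass: LF(M) = deadline = 27; LS(M) = 27 - 2 = 25
LF(A2) = LS(M) - sum(successors on chain A) = 25 - 8 = 17
LS = LF - duration = 17 - 3 = 14
Total float = LS - ES = 14 - 10 = 4

4


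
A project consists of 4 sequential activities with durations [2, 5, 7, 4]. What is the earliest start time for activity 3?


Activity 3 starts after activities 1 through 2 complete.
Predecessor durations: [2, 5]
ES = 2 + 5 = 7

7


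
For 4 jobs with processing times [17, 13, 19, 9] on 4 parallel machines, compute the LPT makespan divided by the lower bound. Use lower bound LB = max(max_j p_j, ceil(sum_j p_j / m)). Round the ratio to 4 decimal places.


LPT order: [19, 17, 13, 9]
Machine loads after assignment: [19, 17, 13, 9]
LPT makespan = 19
Lower bound = max(max_job, ceil(total/4)) = max(19, 15) = 19
Ratio = 19 / 19 = 1.0

1.0


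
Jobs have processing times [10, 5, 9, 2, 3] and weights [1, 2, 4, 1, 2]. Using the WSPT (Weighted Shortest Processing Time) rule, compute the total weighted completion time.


Compute p/w ratios and sort ascending (WSPT): [(3, 2), (2, 1), (9, 4), (5, 2), (10, 1)]
Compute weighted completion times:
  Job (p=3,w=2): C=3, w*C=2*3=6
  Job (p=2,w=1): C=5, w*C=1*5=5
  Job (p=9,w=4): C=14, w*C=4*14=56
  Job (p=5,w=2): C=19, w*C=2*19=38
  Job (p=10,w=1): C=29, w*C=1*29=29
Total weighted completion time = 134

134


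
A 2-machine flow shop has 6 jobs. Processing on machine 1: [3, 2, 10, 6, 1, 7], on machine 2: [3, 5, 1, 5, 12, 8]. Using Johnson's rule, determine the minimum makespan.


Apply Johnson's rule:
  Group 1 (a <= b): [(5, 1, 12), (2, 2, 5), (1, 3, 3), (6, 7, 8)]
  Group 2 (a > b): [(4, 6, 5), (3, 10, 1)]
Optimal job order: [5, 2, 1, 6, 4, 3]
Schedule:
  Job 5: M1 done at 1, M2 done at 13
  Job 2: M1 done at 3, M2 done at 18
  Job 1: M1 done at 6, M2 done at 21
  Job 6: M1 done at 13, M2 done at 29
  Job 4: M1 done at 19, M2 done at 34
  Job 3: M1 done at 29, M2 done at 35
Makespan = 35

35


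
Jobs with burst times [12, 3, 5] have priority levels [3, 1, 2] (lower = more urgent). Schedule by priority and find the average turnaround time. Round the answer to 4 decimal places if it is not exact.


Sort by priority (ascending = highest first):
Order: [(1, 3), (2, 5), (3, 12)]
Completion times:
  Priority 1, burst=3, C=3
  Priority 2, burst=5, C=8
  Priority 3, burst=12, C=20
Average turnaround = 31/3 = 10.3333

10.3333


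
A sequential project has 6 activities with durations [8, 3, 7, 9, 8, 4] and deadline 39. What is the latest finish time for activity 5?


LF(activity 5) = deadline - sum of successor durations
Successors: activities 6 through 6 with durations [4]
Sum of successor durations = 4
LF = 39 - 4 = 35

35


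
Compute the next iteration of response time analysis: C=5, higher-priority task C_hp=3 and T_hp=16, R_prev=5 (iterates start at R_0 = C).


R_next = C + ceil(R_prev / T_hp) * C_hp
ceil(5 / 16) = ceil(0.3125) = 1
Interference = 1 * 3 = 3
R_next = 5 + 3 = 8

8


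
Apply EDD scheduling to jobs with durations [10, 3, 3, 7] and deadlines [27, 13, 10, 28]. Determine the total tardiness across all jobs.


Sort by due date (EDD order): [(3, 10), (3, 13), (10, 27), (7, 28)]
Compute completion times and tardiness:
  Job 1: p=3, d=10, C=3, tardiness=max(0,3-10)=0
  Job 2: p=3, d=13, C=6, tardiness=max(0,6-13)=0
  Job 3: p=10, d=27, C=16, tardiness=max(0,16-27)=0
  Job 4: p=7, d=28, C=23, tardiness=max(0,23-28)=0
Total tardiness = 0

0


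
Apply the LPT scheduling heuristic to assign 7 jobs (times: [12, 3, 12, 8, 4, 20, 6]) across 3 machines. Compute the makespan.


Sort jobs in decreasing order (LPT): [20, 12, 12, 8, 6, 4, 3]
Assign each job to the least loaded machine:
  Machine 1: jobs [20, 3], load = 23
  Machine 2: jobs [12, 8], load = 20
  Machine 3: jobs [12, 6, 4], load = 22
Makespan = max load = 23

23


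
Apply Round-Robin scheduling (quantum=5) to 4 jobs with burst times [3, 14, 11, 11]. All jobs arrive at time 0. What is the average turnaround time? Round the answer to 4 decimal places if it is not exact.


Time quantum = 5
Execution trace:
  J1 runs 3 units, time = 3
  J2 runs 5 units, time = 8
  J3 runs 5 units, time = 13
  J4 runs 5 units, time = 18
  J2 runs 5 units, time = 23
  J3 runs 5 units, time = 28
  J4 runs 5 units, time = 33
  J2 runs 4 units, time = 37
  J3 runs 1 units, time = 38
  J4 runs 1 units, time = 39
Finish times: [3, 37, 38, 39]
Average turnaround = 117/4 = 29.25

29.25


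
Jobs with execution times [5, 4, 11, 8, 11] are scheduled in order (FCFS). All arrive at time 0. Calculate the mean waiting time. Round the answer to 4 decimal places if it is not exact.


FCFS order (as given): [5, 4, 11, 8, 11]
Waiting times:
  Job 1: wait = 0
  Job 2: wait = 5
  Job 3: wait = 9
  Job 4: wait = 20
  Job 5: wait = 28
Sum of waiting times = 62
Average waiting time = 62/5 = 12.4

12.4


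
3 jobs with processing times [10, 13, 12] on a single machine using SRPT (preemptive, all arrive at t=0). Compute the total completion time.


Since all jobs arrive at t=0, SRPT equals SPT ordering.
SPT order: [10, 12, 13]
Completion times:
  Job 1: p=10, C=10
  Job 2: p=12, C=22
  Job 3: p=13, C=35
Total completion time = 10 + 22 + 35 = 67

67


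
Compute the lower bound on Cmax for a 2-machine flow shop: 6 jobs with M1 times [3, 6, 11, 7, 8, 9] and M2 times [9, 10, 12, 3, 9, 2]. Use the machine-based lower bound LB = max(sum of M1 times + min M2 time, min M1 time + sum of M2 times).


LB1 = sum(M1 times) + min(M2 times) = 44 + 2 = 46
LB2 = min(M1 times) + sum(M2 times) = 3 + 45 = 48
Lower bound = max(LB1, LB2) = max(46, 48) = 48

48


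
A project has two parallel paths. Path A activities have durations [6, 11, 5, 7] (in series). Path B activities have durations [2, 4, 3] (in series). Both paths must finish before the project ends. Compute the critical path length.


Path A total = 6 + 11 + 5 + 7 = 29
Path B total = 2 + 4 + 3 = 9
Critical path = longest path = max(29, 9) = 29

29


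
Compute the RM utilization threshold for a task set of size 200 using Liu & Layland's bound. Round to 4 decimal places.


Compute 2^(1/200) = 1.0034717485
Subtract 1: 1.0034717485 - 1 = 0.0034717485
Multiply by n: 200 * 0.0034717485 = 0.6943497000
Round to 4 dp: 0.6943

0.6943


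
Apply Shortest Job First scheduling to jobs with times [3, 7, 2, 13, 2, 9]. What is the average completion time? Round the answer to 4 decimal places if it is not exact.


SJF order (ascending): [2, 2, 3, 7, 9, 13]
Completion times:
  Job 1: burst=2, C=2
  Job 2: burst=2, C=4
  Job 3: burst=3, C=7
  Job 4: burst=7, C=14
  Job 5: burst=9, C=23
  Job 6: burst=13, C=36
Average completion = 86/6 = 14.3333

14.3333


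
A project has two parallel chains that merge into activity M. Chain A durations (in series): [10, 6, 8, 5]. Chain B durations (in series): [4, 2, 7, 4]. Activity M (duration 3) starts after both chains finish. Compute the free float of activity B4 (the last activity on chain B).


ES(B4) = sum of predecessors on chain B = 13
EF(B4) = ES + duration = 13 + 4 = 17
Successor of B4 is M. ES(M) = max(sum(A), sum(B)) = max(29, 17) = 29
Free float = ES(successor) - EF(current) = 29 - 17 = 12

12


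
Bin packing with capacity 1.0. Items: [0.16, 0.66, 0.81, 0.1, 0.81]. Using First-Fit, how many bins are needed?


Place items sequentially using First-Fit:
  Item 0.16 -> new Bin 1
  Item 0.66 -> Bin 1 (now 0.82)
  Item 0.81 -> new Bin 2
  Item 0.1 -> Bin 1 (now 0.92)
  Item 0.81 -> new Bin 3
Total bins used = 3

3


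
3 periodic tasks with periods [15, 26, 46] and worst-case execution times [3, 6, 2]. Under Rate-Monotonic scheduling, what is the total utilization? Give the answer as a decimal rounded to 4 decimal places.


Compute individual utilizations (exact fractions):
  Task 1: C/T = 3/15 = 1/5 (approx. 0.2)
  Task 2: C/T = 6/26 = 3/13 (approx. 0.2308)
  Task 3: C/T = 2/46 = 1/23 (approx. 0.0435)
Total utilization U = 1/5 + 3/13 + 1/23 = 709/1495
Rounded to 4 decimal places: U = 0.4742
RM (Liu & Layland) bound for 3 tasks = 0.779763; compare with U = 709/1495 (approx. 0.474247)
U <= bound, so schedulable by RM sufficient condition.

0.4742


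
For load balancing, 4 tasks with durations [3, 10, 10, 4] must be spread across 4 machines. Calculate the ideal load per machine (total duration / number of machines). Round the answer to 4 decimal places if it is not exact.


Total processing time = 3 + 10 + 10 + 4 = 27
Number of machines = 4
Ideal balanced load = 27 / 4 = 6.75

6.75


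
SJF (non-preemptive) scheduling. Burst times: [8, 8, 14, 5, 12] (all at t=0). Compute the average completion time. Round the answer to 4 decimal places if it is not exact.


SJF order (ascending): [5, 8, 8, 12, 14]
Completion times:
  Job 1: burst=5, C=5
  Job 2: burst=8, C=13
  Job 3: burst=8, C=21
  Job 4: burst=12, C=33
  Job 5: burst=14, C=47
Average completion = 119/5 = 23.8

23.8


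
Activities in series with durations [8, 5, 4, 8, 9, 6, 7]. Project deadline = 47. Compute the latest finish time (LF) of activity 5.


LF(activity 5) = deadline - sum of successor durations
Successors: activities 6 through 7 with durations [6, 7]
Sum of successor durations = 13
LF = 47 - 13 = 34

34


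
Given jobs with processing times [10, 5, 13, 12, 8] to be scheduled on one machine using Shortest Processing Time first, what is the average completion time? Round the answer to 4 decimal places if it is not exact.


Sort jobs by processing time (SPT order): [5, 8, 10, 12, 13]
Compute completion times sequentially:
  Job 1: processing = 5, completes at 5
  Job 2: processing = 8, completes at 13
  Job 3: processing = 10, completes at 23
  Job 4: processing = 12, completes at 35
  Job 5: processing = 13, completes at 48
Sum of completion times = 124
Average completion time = 124/5 = 24.8

24.8


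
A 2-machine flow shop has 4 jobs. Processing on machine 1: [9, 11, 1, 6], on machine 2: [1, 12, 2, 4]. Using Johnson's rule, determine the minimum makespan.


Apply Johnson's rule:
  Group 1 (a <= b): [(3, 1, 2), (2, 11, 12)]
  Group 2 (a > b): [(4, 6, 4), (1, 9, 1)]
Optimal job order: [3, 2, 4, 1]
Schedule:
  Job 3: M1 done at 1, M2 done at 3
  Job 2: M1 done at 12, M2 done at 24
  Job 4: M1 done at 18, M2 done at 28
  Job 1: M1 done at 27, M2 done at 29
Makespan = 29

29


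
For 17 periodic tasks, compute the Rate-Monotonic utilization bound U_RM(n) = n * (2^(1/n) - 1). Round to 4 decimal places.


Compute 2^(1/17) = 1.0416160107
Subtract 1: 1.0416160107 - 1 = 0.0416160107
Multiply by n: 17 * 0.0416160107 = 0.7074721819
Round to 4 dp: 0.7075

0.7075


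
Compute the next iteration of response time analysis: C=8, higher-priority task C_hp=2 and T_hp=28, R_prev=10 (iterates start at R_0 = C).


R_next = C + ceil(R_prev / T_hp) * C_hp
ceil(10 / 28) = ceil(0.3571) = 1
Interference = 1 * 2 = 2
R_next = 8 + 2 = 10
R_next = R_prev, so the iteration has converged (response time = 10).

10


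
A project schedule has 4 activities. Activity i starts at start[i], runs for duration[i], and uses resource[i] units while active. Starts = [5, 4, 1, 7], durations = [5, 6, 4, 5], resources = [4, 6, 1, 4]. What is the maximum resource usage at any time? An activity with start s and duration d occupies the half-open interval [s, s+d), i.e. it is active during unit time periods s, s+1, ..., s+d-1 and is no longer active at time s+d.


Each activity i is active on [start_i, start_i + duration_i).
Compute total resource usage per time slot:
  t=0: active resources = [], total = 0
  t=1: active resources = [1], total = 1
  t=2: active resources = [1], total = 1
  t=3: active resources = [1], total = 1
  t=4: active resources = [6, 1], total = 7
  t=5: active resources = [4, 6], total = 10
  t=6: active resources = [4, 6], total = 10
  t=7: active resources = [4, 6, 4], total = 14
  t=8: active resources = [4, 6, 4], total = 14
  t=9: active resources = [4, 6, 4], total = 14
  t=10: active resources = [4], total = 4
  t=11: active resources = [4], total = 4
Peak resource demand = 14

14


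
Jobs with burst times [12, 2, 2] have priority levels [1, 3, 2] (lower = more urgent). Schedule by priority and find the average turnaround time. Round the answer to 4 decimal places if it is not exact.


Sort by priority (ascending = highest first):
Order: [(1, 12), (2, 2), (3, 2)]
Completion times:
  Priority 1, burst=12, C=12
  Priority 2, burst=2, C=14
  Priority 3, burst=2, C=16
Average turnaround = 42/3 = 14.0

14.0


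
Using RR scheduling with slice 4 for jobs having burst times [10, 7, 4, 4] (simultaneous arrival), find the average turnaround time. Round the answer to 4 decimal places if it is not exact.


Time quantum = 4
Execution trace:
  J1 runs 4 units, time = 4
  J2 runs 4 units, time = 8
  J3 runs 4 units, time = 12
  J4 runs 4 units, time = 16
  J1 runs 4 units, time = 20
  J2 runs 3 units, time = 23
  J1 runs 2 units, time = 25
Finish times: [25, 23, 12, 16]
Average turnaround = 76/4 = 19.0

19.0


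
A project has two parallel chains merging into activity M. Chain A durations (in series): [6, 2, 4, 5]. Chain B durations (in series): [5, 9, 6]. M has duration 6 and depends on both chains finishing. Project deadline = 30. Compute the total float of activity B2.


Forward pass: ES(B2) = sum of predecessors on chain B = 5
EF = ES + duration = 5 + 9 = 14
Backward pass: LF(M) = deadline = 30; LS(M) = 30 - 6 = 24
LF(B2) = LS(M) - sum(successors on chain B) = 24 - 6 = 18
LS = LF - duration = 18 - 9 = 9
Total float = LS - ES = 9 - 5 = 4

4


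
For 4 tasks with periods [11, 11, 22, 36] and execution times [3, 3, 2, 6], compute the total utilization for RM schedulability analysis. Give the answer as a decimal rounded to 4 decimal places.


Compute individual utilizations (exact fractions):
  Task 1: C/T = 3/11 (approx. 0.2727)
  Task 2: C/T = 3/11 (approx. 0.2727)
  Task 3: C/T = 2/22 = 1/11 (approx. 0.0909)
  Task 4: C/T = 6/36 = 1/6 (approx. 0.1667)
Total utilization U = 3/11 + 3/11 + 1/11 + 1/6 = 53/66
Rounded to 4 decimal places: U = 0.8030
RM (Liu & Layland) bound for 4 tasks = 0.756828; compare with U = 53/66 (approx. 0.803030)
bound < U <= 1, so the RM sufficient condition is not met (inconclusive; an exact test such as response-time analysis is needed).

0.8030


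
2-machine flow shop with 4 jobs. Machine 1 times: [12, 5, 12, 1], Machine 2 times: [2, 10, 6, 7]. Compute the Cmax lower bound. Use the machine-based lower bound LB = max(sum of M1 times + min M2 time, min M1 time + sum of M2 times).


LB1 = sum(M1 times) + min(M2 times) = 30 + 2 = 32
LB2 = min(M1 times) + sum(M2 times) = 1 + 25 = 26
Lower bound = max(LB1, LB2) = max(32, 26) = 32

32


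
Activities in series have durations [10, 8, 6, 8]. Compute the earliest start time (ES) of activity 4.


Activity 4 starts after activities 1 through 3 complete.
Predecessor durations: [10, 8, 6]
ES = 10 + 8 + 6 = 24

24


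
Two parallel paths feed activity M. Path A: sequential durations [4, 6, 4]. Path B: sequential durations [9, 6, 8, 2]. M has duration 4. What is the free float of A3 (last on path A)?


ES(A3) = sum of predecessors on chain A = 10
EF(A3) = ES + duration = 10 + 4 = 14
Successor of A3 is M. ES(M) = max(sum(A), sum(B)) = max(14, 25) = 25
Free float = ES(successor) - EF(current) = 25 - 14 = 11

11


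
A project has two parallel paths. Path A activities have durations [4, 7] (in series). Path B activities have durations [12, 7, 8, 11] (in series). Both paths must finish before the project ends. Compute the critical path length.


Path A total = 4 + 7 = 11
Path B total = 12 + 7 + 8 + 11 = 38
Critical path = longest path = max(11, 38) = 38

38


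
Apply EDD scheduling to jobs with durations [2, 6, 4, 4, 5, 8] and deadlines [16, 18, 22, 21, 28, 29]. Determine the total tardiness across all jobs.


Sort by due date (EDD order): [(2, 16), (6, 18), (4, 21), (4, 22), (5, 28), (8, 29)]
Compute completion times and tardiness:
  Job 1: p=2, d=16, C=2, tardiness=max(0,2-16)=0
  Job 2: p=6, d=18, C=8, tardiness=max(0,8-18)=0
  Job 3: p=4, d=21, C=12, tardiness=max(0,12-21)=0
  Job 4: p=4, d=22, C=16, tardiness=max(0,16-22)=0
  Job 5: p=5, d=28, C=21, tardiness=max(0,21-28)=0
  Job 6: p=8, d=29, C=29, tardiness=max(0,29-29)=0
Total tardiness = 0

0


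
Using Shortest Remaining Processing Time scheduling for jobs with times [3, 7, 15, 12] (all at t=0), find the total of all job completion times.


Since all jobs arrive at t=0, SRPT equals SPT ordering.
SPT order: [3, 7, 12, 15]
Completion times:
  Job 1: p=3, C=3
  Job 2: p=7, C=10
  Job 3: p=12, C=22
  Job 4: p=15, C=37
Total completion time = 3 + 10 + 22 + 37 = 72

72


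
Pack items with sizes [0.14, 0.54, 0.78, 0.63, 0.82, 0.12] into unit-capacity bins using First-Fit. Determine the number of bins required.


Place items sequentially using First-Fit:
  Item 0.14 -> new Bin 1
  Item 0.54 -> Bin 1 (now 0.68)
  Item 0.78 -> new Bin 2
  Item 0.63 -> new Bin 3
  Item 0.82 -> new Bin 4
  Item 0.12 -> Bin 1 (now 0.8)
Total bins used = 4

4


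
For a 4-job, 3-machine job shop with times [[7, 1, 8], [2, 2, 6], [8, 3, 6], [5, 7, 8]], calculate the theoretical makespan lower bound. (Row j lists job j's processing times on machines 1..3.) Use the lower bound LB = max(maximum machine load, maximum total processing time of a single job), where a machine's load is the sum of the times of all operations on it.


Machine loads:
  Machine 1: 7 + 2 + 8 + 5 = 22
  Machine 2: 1 + 2 + 3 + 7 = 13
  Machine 3: 8 + 6 + 6 + 8 = 28
Max machine load = 28
Job totals:
  Job 1: 16
  Job 2: 10
  Job 3: 17
  Job 4: 20
Max job total = 20
Lower bound = max(28, 20) = 28

28


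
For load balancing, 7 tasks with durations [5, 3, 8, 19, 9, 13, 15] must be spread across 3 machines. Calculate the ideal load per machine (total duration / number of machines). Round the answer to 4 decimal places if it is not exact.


Total processing time = 5 + 3 + 8 + 19 + 9 + 13 + 15 = 72
Number of machines = 3
Ideal balanced load = 72 / 3 = 24.0

24.0


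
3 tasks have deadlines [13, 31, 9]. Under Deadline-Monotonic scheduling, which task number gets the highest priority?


Sort tasks by relative deadline (ascending):
  Task 3: deadline = 9
  Task 1: deadline = 13
  Task 2: deadline = 31
Priority order (highest first): [3, 1, 2]
Highest priority task = 3

3


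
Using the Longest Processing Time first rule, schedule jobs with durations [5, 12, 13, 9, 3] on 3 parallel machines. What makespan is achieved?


Sort jobs in decreasing order (LPT): [13, 12, 9, 5, 3]
Assign each job to the least loaded machine:
  Machine 1: jobs [13], load = 13
  Machine 2: jobs [12, 3], load = 15
  Machine 3: jobs [9, 5], load = 14
Makespan = max load = 15

15


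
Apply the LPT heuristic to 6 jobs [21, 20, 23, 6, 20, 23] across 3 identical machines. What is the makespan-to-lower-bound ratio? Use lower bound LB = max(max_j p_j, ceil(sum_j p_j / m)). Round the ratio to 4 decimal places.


LPT order: [23, 23, 21, 20, 20, 6]
Machine loads after assignment: [43, 29, 41]
LPT makespan = 43
Lower bound = max(max_job, ceil(total/3)) = max(23, 38) = 38
Ratio = 43 / 38 = 1.1316

1.1316


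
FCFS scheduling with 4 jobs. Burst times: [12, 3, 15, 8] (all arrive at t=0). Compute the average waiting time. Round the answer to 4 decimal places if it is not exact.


FCFS order (as given): [12, 3, 15, 8]
Waiting times:
  Job 1: wait = 0
  Job 2: wait = 12
  Job 3: wait = 15
  Job 4: wait = 30
Sum of waiting times = 57
Average waiting time = 57/4 = 14.25

14.25


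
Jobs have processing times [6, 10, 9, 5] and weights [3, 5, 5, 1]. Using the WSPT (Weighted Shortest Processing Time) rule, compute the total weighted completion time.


Compute p/w ratios and sort ascending (WSPT): [(9, 5), (6, 3), (10, 5), (5, 1)]
Compute weighted completion times:
  Job (p=9,w=5): C=9, w*C=5*9=45
  Job (p=6,w=3): C=15, w*C=3*15=45
  Job (p=10,w=5): C=25, w*C=5*25=125
  Job (p=5,w=1): C=30, w*C=1*30=30
Total weighted completion time = 245

245


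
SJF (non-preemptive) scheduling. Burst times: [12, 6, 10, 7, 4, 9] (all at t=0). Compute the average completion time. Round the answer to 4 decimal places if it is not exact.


SJF order (ascending): [4, 6, 7, 9, 10, 12]
Completion times:
  Job 1: burst=4, C=4
  Job 2: burst=6, C=10
  Job 3: burst=7, C=17
  Job 4: burst=9, C=26
  Job 5: burst=10, C=36
  Job 6: burst=12, C=48
Average completion = 141/6 = 23.5

23.5


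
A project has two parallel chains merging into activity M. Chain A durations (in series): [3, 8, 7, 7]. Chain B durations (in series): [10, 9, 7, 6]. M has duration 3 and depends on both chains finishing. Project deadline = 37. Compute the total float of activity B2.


Forward pass: ES(B2) = sum of predecessors on chain B = 10
EF = ES + duration = 10 + 9 = 19
Backward pass: LF(M) = deadline = 37; LS(M) = 37 - 3 = 34
LF(B2) = LS(M) - sum(successors on chain B) = 34 - 13 = 21
LS = LF - duration = 21 - 9 = 12
Total float = LS - ES = 12 - 10 = 2

2


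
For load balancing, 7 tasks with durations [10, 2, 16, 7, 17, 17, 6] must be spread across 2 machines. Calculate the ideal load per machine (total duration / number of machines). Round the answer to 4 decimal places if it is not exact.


Total processing time = 10 + 2 + 16 + 7 + 17 + 17 + 6 = 75
Number of machines = 2
Ideal balanced load = 75 / 2 = 37.5

37.5


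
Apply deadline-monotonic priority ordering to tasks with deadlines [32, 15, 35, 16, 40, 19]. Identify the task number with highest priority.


Sort tasks by relative deadline (ascending):
  Task 2: deadline = 15
  Task 4: deadline = 16
  Task 6: deadline = 19
  Task 1: deadline = 32
  Task 3: deadline = 35
  Task 5: deadline = 40
Priority order (highest first): [2, 4, 6, 1, 3, 5]
Highest priority task = 2

2


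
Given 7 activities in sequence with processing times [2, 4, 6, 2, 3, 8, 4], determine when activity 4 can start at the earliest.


Activity 4 starts after activities 1 through 3 complete.
Predecessor durations: [2, 4, 6]
ES = 2 + 4 + 6 = 12

12


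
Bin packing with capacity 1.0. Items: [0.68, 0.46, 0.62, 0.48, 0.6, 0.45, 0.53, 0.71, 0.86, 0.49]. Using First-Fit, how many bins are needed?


Place items sequentially using First-Fit:
  Item 0.68 -> new Bin 1
  Item 0.46 -> new Bin 2
  Item 0.62 -> new Bin 3
  Item 0.48 -> Bin 2 (now 0.94)
  Item 0.6 -> new Bin 4
  Item 0.45 -> new Bin 5
  Item 0.53 -> Bin 5 (now 0.98)
  Item 0.71 -> new Bin 6
  Item 0.86 -> new Bin 7
  Item 0.49 -> new Bin 8
Total bins used = 8

8


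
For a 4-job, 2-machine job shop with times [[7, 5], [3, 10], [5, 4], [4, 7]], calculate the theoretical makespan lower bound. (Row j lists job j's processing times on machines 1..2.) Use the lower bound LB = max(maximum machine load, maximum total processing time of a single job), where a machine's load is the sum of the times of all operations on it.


Machine loads:
  Machine 1: 7 + 3 + 5 + 4 = 19
  Machine 2: 5 + 10 + 4 + 7 = 26
Max machine load = 26
Job totals:
  Job 1: 12
  Job 2: 13
  Job 3: 9
  Job 4: 11
Max job total = 13
Lower bound = max(26, 13) = 26

26


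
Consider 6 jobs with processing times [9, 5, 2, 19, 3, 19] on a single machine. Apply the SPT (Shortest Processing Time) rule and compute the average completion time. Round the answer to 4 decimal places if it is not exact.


Sort jobs by processing time (SPT order): [2, 3, 5, 9, 19, 19]
Compute completion times sequentially:
  Job 1: processing = 2, completes at 2
  Job 2: processing = 3, completes at 5
  Job 3: processing = 5, completes at 10
  Job 4: processing = 9, completes at 19
  Job 5: processing = 19, completes at 38
  Job 6: processing = 19, completes at 57
Sum of completion times = 131
Average completion time = 131/6 = 21.8333

21.8333


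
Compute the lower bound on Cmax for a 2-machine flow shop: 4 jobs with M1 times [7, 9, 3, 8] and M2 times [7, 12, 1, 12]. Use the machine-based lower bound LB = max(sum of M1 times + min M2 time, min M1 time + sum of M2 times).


LB1 = sum(M1 times) + min(M2 times) = 27 + 1 = 28
LB2 = min(M1 times) + sum(M2 times) = 3 + 32 = 35
Lower bound = max(LB1, LB2) = max(28, 35) = 35

35


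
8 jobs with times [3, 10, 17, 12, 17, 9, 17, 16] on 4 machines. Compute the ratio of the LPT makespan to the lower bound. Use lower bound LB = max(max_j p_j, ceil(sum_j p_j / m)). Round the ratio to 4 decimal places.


LPT order: [17, 17, 17, 16, 12, 10, 9, 3]
Machine loads after assignment: [27, 26, 20, 28]
LPT makespan = 28
Lower bound = max(max_job, ceil(total/4)) = max(17, 26) = 26
Ratio = 28 / 26 = 1.0769

1.0769


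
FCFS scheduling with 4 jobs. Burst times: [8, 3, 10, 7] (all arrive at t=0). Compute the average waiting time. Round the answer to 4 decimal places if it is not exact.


FCFS order (as given): [8, 3, 10, 7]
Waiting times:
  Job 1: wait = 0
  Job 2: wait = 8
  Job 3: wait = 11
  Job 4: wait = 21
Sum of waiting times = 40
Average waiting time = 40/4 = 10.0

10.0


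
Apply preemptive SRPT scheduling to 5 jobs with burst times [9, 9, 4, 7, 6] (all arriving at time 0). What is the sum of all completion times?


Since all jobs arrive at t=0, SRPT equals SPT ordering.
SPT order: [4, 6, 7, 9, 9]
Completion times:
  Job 1: p=4, C=4
  Job 2: p=6, C=10
  Job 3: p=7, C=17
  Job 4: p=9, C=26
  Job 5: p=9, C=35
Total completion time = 4 + 10 + 17 + 26 + 35 = 92

92


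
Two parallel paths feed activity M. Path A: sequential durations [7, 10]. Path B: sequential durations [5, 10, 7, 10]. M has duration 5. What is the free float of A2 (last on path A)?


ES(A2) = sum of predecessors on chain A = 7
EF(A2) = ES + duration = 7 + 10 = 17
Successor of A2 is M. ES(M) = max(sum(A), sum(B)) = max(17, 32) = 32
Free float = ES(successor) - EF(current) = 32 - 17 = 15

15


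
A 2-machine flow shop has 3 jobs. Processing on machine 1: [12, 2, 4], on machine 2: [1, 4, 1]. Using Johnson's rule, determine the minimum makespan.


Apply Johnson's rule:
  Group 1 (a <= b): [(2, 2, 4)]
  Group 2 (a > b): [(1, 12, 1), (3, 4, 1)]
Optimal job order: [2, 1, 3]
Schedule:
  Job 2: M1 done at 2, M2 done at 6
  Job 1: M1 done at 14, M2 done at 15
  Job 3: M1 done at 18, M2 done at 19
Makespan = 19

19


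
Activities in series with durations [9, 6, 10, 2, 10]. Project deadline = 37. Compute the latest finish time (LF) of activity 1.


LF(activity 1) = deadline - sum of successor durations
Successors: activities 2 through 5 with durations [6, 10, 2, 10]
Sum of successor durations = 28
LF = 37 - 28 = 9

9


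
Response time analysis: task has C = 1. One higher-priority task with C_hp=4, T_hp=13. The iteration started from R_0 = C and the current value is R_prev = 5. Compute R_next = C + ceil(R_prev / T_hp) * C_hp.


R_next = C + ceil(R_prev / T_hp) * C_hp
ceil(5 / 13) = ceil(0.3846) = 1
Interference = 1 * 4 = 4
R_next = 1 + 4 = 5
R_next = R_prev, so the iteration has converged (response time = 5).

5


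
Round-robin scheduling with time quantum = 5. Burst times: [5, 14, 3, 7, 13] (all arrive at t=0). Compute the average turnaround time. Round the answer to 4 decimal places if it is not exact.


Time quantum = 5
Execution trace:
  J1 runs 5 units, time = 5
  J2 runs 5 units, time = 10
  J3 runs 3 units, time = 13
  J4 runs 5 units, time = 18
  J5 runs 5 units, time = 23
  J2 runs 5 units, time = 28
  J4 runs 2 units, time = 30
  J5 runs 5 units, time = 35
  J2 runs 4 units, time = 39
  J5 runs 3 units, time = 42
Finish times: [5, 39, 13, 30, 42]
Average turnaround = 129/5 = 25.8

25.8


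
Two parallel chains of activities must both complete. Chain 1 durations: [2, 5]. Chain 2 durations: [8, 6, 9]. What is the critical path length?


Path A total = 2 + 5 = 7
Path B total = 8 + 6 + 9 = 23
Critical path = longest path = max(7, 23) = 23

23


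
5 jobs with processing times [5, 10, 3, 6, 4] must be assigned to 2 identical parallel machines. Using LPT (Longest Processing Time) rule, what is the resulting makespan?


Sort jobs in decreasing order (LPT): [10, 6, 5, 4, 3]
Assign each job to the least loaded machine:
  Machine 1: jobs [10, 4], load = 14
  Machine 2: jobs [6, 5, 3], load = 14
Makespan = max load = 14

14


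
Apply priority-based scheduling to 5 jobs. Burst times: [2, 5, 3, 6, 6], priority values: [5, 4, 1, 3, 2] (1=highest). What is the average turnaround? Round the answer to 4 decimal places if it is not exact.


Sort by priority (ascending = highest first):
Order: [(1, 3), (2, 6), (3, 6), (4, 5), (5, 2)]
Completion times:
  Priority 1, burst=3, C=3
  Priority 2, burst=6, C=9
  Priority 3, burst=6, C=15
  Priority 4, burst=5, C=20
  Priority 5, burst=2, C=22
Average turnaround = 69/5 = 13.8

13.8


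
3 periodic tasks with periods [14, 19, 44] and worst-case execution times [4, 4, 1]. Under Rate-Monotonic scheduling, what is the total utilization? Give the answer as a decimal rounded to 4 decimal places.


Compute individual utilizations (exact fractions):
  Task 1: C/T = 4/14 = 2/7 (approx. 0.2857)
  Task 2: C/T = 4/19 (approx. 0.2105)
  Task 3: C/T = 1/44 (approx. 0.0227)
Total utilization U = 2/7 + 4/19 + 1/44 = 3037/5852
Rounded to 4 decimal places: U = 0.5190
RM (Liu & Layland) bound for 3 tasks = 0.779763; compare with U = 3037/5852 (approx. 0.518968)
U <= bound, so schedulable by RM sufficient condition.

0.5190


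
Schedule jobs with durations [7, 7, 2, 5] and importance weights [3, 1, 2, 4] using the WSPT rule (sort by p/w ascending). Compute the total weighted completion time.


Compute p/w ratios and sort ascending (WSPT): [(2, 2), (5, 4), (7, 3), (7, 1)]
Compute weighted completion times:
  Job (p=2,w=2): C=2, w*C=2*2=4
  Job (p=5,w=4): C=7, w*C=4*7=28
  Job (p=7,w=3): C=14, w*C=3*14=42
  Job (p=7,w=1): C=21, w*C=1*21=21
Total weighted completion time = 95

95


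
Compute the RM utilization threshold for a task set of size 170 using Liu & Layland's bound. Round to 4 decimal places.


Compute 2^(1/170) = 1.0040856600
Subtract 1: 1.0040856600 - 1 = 0.0040856600
Multiply by n: 170 * 0.0040856600 = 0.6945622000
Round to 4 dp: 0.6946

0.6946


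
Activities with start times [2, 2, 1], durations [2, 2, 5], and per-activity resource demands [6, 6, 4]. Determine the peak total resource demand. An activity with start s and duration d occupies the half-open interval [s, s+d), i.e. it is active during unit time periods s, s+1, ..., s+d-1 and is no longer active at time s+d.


Each activity i is active on [start_i, start_i + duration_i).
Compute total resource usage per time slot:
  t=0: active resources = [], total = 0
  t=1: active resources = [4], total = 4
  t=2: active resources = [6, 6, 4], total = 16
  t=3: active resources = [6, 6, 4], total = 16
  t=4: active resources = [4], total = 4
  t=5: active resources = [4], total = 4
Peak resource demand = 16

16


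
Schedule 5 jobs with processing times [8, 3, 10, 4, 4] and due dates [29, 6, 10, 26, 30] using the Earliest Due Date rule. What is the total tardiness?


Sort by due date (EDD order): [(3, 6), (10, 10), (4, 26), (8, 29), (4, 30)]
Compute completion times and tardiness:
  Job 1: p=3, d=6, C=3, tardiness=max(0,3-6)=0
  Job 2: p=10, d=10, C=13, tardiness=max(0,13-10)=3
  Job 3: p=4, d=26, C=17, tardiness=max(0,17-26)=0
  Job 4: p=8, d=29, C=25, tardiness=max(0,25-29)=0
  Job 5: p=4, d=30, C=29, tardiness=max(0,29-30)=0
Total tardiness = 3

3


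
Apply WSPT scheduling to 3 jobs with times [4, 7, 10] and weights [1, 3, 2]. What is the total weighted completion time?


Compute p/w ratios and sort ascending (WSPT): [(7, 3), (4, 1), (10, 2)]
Compute weighted completion times:
  Job (p=7,w=3): C=7, w*C=3*7=21
  Job (p=4,w=1): C=11, w*C=1*11=11
  Job (p=10,w=2): C=21, w*C=2*21=42
Total weighted completion time = 74

74


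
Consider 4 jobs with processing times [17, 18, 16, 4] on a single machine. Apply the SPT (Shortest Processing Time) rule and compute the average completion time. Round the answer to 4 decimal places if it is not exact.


Sort jobs by processing time (SPT order): [4, 16, 17, 18]
Compute completion times sequentially:
  Job 1: processing = 4, completes at 4
  Job 2: processing = 16, completes at 20
  Job 3: processing = 17, completes at 37
  Job 4: processing = 18, completes at 55
Sum of completion times = 116
Average completion time = 116/4 = 29.0

29.0


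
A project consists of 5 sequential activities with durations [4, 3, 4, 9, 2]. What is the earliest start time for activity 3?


Activity 3 starts after activities 1 through 2 complete.
Predecessor durations: [4, 3]
ES = 4 + 3 = 7

7


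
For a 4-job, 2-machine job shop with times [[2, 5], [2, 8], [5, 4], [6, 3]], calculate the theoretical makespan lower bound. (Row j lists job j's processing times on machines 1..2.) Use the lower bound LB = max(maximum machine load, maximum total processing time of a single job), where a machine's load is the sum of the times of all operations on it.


Machine loads:
  Machine 1: 2 + 2 + 5 + 6 = 15
  Machine 2: 5 + 8 + 4 + 3 = 20
Max machine load = 20
Job totals:
  Job 1: 7
  Job 2: 10
  Job 3: 9
  Job 4: 9
Max job total = 10
Lower bound = max(20, 10) = 20

20


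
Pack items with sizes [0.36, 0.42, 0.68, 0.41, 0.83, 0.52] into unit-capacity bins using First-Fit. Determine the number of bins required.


Place items sequentially using First-Fit:
  Item 0.36 -> new Bin 1
  Item 0.42 -> Bin 1 (now 0.78)
  Item 0.68 -> new Bin 2
  Item 0.41 -> new Bin 3
  Item 0.83 -> new Bin 4
  Item 0.52 -> Bin 3 (now 0.93)
Total bins used = 4

4


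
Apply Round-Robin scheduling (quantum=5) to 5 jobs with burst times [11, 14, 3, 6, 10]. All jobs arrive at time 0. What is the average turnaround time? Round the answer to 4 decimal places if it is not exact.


Time quantum = 5
Execution trace:
  J1 runs 5 units, time = 5
  J2 runs 5 units, time = 10
  J3 runs 3 units, time = 13
  J4 runs 5 units, time = 18
  J5 runs 5 units, time = 23
  J1 runs 5 units, time = 28
  J2 runs 5 units, time = 33
  J4 runs 1 units, time = 34
  J5 runs 5 units, time = 39
  J1 runs 1 units, time = 40
  J2 runs 4 units, time = 44
Finish times: [40, 44, 13, 34, 39]
Average turnaround = 170/5 = 34.0

34.0
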